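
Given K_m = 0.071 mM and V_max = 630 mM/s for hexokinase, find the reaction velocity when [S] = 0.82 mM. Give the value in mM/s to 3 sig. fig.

580 mM/s

v = Vmax·[S]/(Km + [S]) = 630 × 0.82 / (0.071 + 0.82)
  = 516.6 / 0.8910 = 580 mM/s.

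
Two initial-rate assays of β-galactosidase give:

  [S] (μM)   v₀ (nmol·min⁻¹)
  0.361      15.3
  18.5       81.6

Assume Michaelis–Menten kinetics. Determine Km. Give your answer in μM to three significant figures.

In reciprocal form, 1/v = (Km/Vmax)·(1/[S]) + 1/Vmax. The two points give (1/[S], 1/v) = (2.770, 0.06536) and (0.05405, 0.01225).
Slope = (0.06536 − 0.01225)/(2.770 − 0.05405) = 0.01955; intercept = 0.06536 − 0.01955×2.770 = 0.01120.
Vmax = 1/intercept = 89.3 nmol·min⁻¹; Km = slope × Vmax = 0.01955 × 89.3 = 1.75 μM.

1.75 μM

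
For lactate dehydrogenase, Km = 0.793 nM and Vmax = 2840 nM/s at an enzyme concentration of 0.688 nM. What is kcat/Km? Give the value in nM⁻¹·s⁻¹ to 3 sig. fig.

5210 nM⁻¹·s⁻¹

kcat = Vmax/[E]total = 2840/0.688 = 4130 s⁻¹.
kcat/Km = 4130/0.793 = 5210 nM⁻¹·s⁻¹.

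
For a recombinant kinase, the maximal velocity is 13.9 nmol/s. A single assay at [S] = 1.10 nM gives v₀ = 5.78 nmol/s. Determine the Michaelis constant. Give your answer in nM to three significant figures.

1.55 nM

From v = Vmax[S]/(Km+[S]), Km = [S](Vmax − v)/v.
Km = 1.10 × (13.9 − 5.78) / 5.78 = 8.932/5.78 = 1.55 nM.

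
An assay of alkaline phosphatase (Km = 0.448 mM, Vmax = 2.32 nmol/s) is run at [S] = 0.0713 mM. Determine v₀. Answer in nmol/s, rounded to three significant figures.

0.319 nmol/s

v = Vmax·[S]/(Km + [S]) = 2.32 × 0.0713 / (0.448 + 0.0713)
  = 0.1654 / 0.5193 = 0.319 nmol/s.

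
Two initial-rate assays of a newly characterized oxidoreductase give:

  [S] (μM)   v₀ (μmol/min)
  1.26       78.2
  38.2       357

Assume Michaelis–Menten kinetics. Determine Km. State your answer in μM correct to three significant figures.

5.29 μM

From v = Vmax[S]/(Km+[S]), each point gives Vmax = v(Km+[S])/[S].
Equating: 78.2(Km+1.26)/1.26 = 357(Km+38.2)/38.2.
62.06·Km + 78.2 = 9.346·Km + 357, so (62.06 − 9.346)·Km = 357 − 78.2.
Km = 278.8/52.72 = 5.29 μM; then Vmax = 78.2(5.29+1.26)/1.26 = 406 μmol/min.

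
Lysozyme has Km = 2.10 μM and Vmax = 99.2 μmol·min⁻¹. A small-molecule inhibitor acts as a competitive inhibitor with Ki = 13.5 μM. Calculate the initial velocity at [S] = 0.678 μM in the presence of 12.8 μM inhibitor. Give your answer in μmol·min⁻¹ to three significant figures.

14.1 μmol·min⁻¹

With α = 1 + [I]/Ki = 1 + 12.8/13.5 = 1.948, the competitive rate law is v = Vmax[S] / (αKm + [S]).
v = 99.2×0.678 / (1.948×2.10 + 0.678) = 67.26/4.769 = 14.1 μmol·min⁻¹.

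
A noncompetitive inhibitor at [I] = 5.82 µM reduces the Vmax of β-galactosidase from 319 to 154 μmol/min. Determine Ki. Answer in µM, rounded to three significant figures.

5.43 µM

Noncompetitive: Vmax,app = Vmax/α with α = 1 + [I]/Ki.
α = Vmax/Vmax,app = 319/154 = 2.071.
Since α = 1 + [I]/Ki, [I]/Ki = 2.071 − 1 = 1.071 and Ki = 5.82/1.071 = 5.43 µM.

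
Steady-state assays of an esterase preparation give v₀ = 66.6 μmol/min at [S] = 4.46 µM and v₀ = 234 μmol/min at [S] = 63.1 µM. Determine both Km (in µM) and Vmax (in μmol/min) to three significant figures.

In reciprocal form, 1/v = (Km/Vmax)·(1/[S]) + 1/Vmax. The two points give (1/[S], 1/v) = (0.2242, 0.01502) and (0.01585, 0.004274).
Slope = (0.01502 − 0.004274)/(0.2242 − 0.01585) = 0.05155; intercept = 0.01502 − 0.05155×0.2242 = 0.003457.
Vmax = 1/intercept = 289 μmol/min; Km = slope × Vmax = 0.05155 × 289 = 14.9 µM.

Km = 14.9 µM; Vmax = 289 μmol/min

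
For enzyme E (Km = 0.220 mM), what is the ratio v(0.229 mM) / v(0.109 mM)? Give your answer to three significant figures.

The fractional saturations are [S]/(Km+[S]) = 0.109/0.3290 = 0.3313 and 0.229/0.4490 = 0.5100.
v₂/v₁ is just their ratio: 0.5100/0.3313 = 1.54.

1.54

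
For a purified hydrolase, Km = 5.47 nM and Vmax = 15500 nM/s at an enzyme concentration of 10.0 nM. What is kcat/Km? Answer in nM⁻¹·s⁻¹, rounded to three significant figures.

kcat = Vmax/[E]total = 15500/10.0 = 1550 s⁻¹.
kcat/Km = 1550/5.47 = 283 nM⁻¹·s⁻¹.

283 nM⁻¹·s⁻¹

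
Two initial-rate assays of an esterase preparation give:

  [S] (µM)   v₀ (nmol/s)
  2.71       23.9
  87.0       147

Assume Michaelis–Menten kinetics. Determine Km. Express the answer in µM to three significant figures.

From v = Vmax[S]/(Km+[S]), each point gives Vmax = v(Km+[S])/[S].
Equating: 23.9(Km+2.71)/2.71 = 147(Km+87.0)/87.0.
8.819·Km + 23.9 = 1.690·Km + 147, so (8.819 − 1.690)·Km = 147 − 23.9.
Km = 123.1/7.130 = 17.3 µM; then Vmax = 23.9(17.3+2.71)/2.71 = 176 nmol/s.

17.3 µM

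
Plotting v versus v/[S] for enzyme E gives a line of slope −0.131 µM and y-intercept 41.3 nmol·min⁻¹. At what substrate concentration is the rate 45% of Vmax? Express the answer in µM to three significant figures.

0.107 µM

The Eadie–Hofstee slope gives Km = 0.131 µM (slope = −Km).
v/Vmax = [S]/(Km+[S]) = 0.45 ⇒ [S] = Km·0.45/(1−0.45) = 0.131 × 0.8182 = 0.107 µM.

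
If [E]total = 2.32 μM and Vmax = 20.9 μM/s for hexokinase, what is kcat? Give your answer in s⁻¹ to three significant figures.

9.01 s⁻¹

kcat = Vmax/[E]total = 20.9 μM/s / 2.32 μM = 9.01 s⁻¹.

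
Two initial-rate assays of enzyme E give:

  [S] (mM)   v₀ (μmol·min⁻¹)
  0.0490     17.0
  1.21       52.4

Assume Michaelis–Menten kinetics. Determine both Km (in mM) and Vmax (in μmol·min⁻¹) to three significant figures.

In reciprocal form, 1/v = (Km/Vmax)·(1/[S]) + 1/Vmax. The two points give (1/[S], 1/v) = (20.41, 0.05882) and (0.8264, 0.01908).
Slope = (0.05882 − 0.01908)/(20.41 − 0.8264) = 0.002029; intercept = 0.05882 − 0.002029×20.41 = 0.01741.
Vmax = 1/intercept = 57.4 μmol·min⁻¹; Km = slope × Vmax = 0.002029 × 57.4 = 0.117 mM.

Km = 0.117 mM; Vmax = 57.4 μmol·min⁻¹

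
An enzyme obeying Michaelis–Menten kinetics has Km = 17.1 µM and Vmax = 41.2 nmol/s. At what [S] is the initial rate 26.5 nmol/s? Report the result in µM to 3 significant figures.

The required fractional saturation is v/Vmax = 26.5/41.2 = 0.6432.
Then [S]/(Km+[S]) = 0.6432 ⇒ [S] = 17.1 × 0.6432/(1 − 0.6432) = 30.8 µM.

30.8 µM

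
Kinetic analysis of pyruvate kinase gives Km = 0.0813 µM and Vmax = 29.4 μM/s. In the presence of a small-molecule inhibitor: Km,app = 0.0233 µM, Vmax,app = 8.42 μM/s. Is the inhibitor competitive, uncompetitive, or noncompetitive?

Both Km and Vmax decrease by the same factor (~3.49-fold) — characteristic of uncompetitive inhibition.

uncompetitive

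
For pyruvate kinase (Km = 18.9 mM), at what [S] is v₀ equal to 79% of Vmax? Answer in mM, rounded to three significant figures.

v/Vmax = [S]/(Km+[S]) = 0.79, so [S] = Km·0.79/(1 − 0.79) = 18.9 × 3.762.
[S] = 71.1 mM.

71.1 mM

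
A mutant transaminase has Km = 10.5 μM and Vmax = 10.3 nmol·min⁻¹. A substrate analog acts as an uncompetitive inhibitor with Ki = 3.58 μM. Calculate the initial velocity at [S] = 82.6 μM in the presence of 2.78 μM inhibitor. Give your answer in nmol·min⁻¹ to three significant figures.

5.41 nmol·min⁻¹

α = 1 + [I]/Ki = 1 + 2.78/3.58 = 1.777.
For an uncompetitive inhibitor, both parameters are divided by α, giving Vmax/α and Km/α: Km,app = 5.91 μM, Vmax,app = 5.80 nmol·min⁻¹.
v = Vmax,app·[S]/(Km,app + [S]) = 5.80 × 82.6/(5.91 + 82.6) = 5.41 nmol·min⁻¹.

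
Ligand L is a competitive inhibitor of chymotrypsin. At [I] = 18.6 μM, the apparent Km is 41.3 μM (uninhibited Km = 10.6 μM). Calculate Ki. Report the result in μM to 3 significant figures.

Competitive: Km,app = α·Km with α = 1 + [I]/Ki.
α = Km,app/Km = 41.3/10.6 = 3.896.
Since α = 1 + [I]/Ki, [I]/Ki = 3.896 − 1 = 2.896 and Ki = 18.6/2.896 = 6.42 μM.

6.42 μM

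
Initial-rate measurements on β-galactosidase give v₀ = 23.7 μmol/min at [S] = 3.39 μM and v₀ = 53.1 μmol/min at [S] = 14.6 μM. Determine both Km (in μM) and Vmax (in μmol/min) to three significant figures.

Km = 8.77 μM; Vmax = 85.0 μmol/min

In reciprocal form, 1/v = (Km/Vmax)·(1/[S]) + 1/Vmax. The two points give (1/[S], 1/v) = (0.2950, 0.04219) and (0.06849, 0.01883).
Slope = (0.04219 − 0.01883)/(0.2950 − 0.06849) = 0.1031; intercept = 0.04219 − 0.1031×0.2950 = 0.01177.
Vmax = 1/intercept = 85.0 μmol/min; Km = slope × Vmax = 0.1031 × 85.0 = 8.77 μM.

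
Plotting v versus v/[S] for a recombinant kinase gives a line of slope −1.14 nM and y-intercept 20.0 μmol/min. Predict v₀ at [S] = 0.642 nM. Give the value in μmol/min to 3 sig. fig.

In the Eadie–Hofstee form v = Vmax − Km·(v/[S]), the slope is −Km and the intercept is Vmax, so Km = 1.14 nM and Vmax = 20.0 μmol/min.
v = 20.0 × 0.642/(1.14 + 0.642) = 7.21 μmol/min.

7.21 μmol/min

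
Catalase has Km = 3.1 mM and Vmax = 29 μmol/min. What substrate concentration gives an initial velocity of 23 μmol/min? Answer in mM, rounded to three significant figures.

11.9 mM

Rearranging v = Vmax[S]/(Km+[S]) gives [S] = Km·v/(Vmax − v).
[S] = 3.1 × 23 / (29 − 23) = 71.30/6.000 = 11.9 mM.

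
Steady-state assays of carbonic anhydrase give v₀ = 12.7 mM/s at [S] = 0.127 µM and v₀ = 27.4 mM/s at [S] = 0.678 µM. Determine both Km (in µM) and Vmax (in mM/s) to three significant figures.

From v = Vmax[S]/(Km+[S]), each point gives Vmax = v(Km+[S])/[S].
Equating: 12.7(Km+0.127)/0.127 = 27.4(Km+0.678)/0.678.
100.0·Km + 12.7 = 40.41·Km + 27.4, so (100.0 − 40.41)·Km = 27.4 − 12.7.
Km = 14.70/59.59 = 0.247 µM; then Vmax = 12.7(0.247+0.127)/0.127 = 37.4 mM/s.

Km = 0.247 µM; Vmax = 37.4 mM/s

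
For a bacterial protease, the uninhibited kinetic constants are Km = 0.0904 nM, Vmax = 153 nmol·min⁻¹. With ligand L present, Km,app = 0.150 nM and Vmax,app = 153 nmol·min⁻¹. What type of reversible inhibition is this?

competitive

Km increases (0.0904 → 0.150 nM) while Vmax is unchanged — the hallmark of competitive inhibition.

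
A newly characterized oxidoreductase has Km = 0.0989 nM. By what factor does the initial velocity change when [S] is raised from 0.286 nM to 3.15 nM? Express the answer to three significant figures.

The fractional saturations are [S]/(Km+[S]) = 0.286/0.3849 = 0.7431 and 3.15/3.249 = 0.9696.
v₂/v₁ is just their ratio: 0.9696/0.7431 = 1.30.

1.30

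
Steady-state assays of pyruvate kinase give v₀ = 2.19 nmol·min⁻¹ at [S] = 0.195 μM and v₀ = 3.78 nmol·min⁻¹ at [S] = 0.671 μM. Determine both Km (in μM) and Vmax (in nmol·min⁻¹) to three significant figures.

In reciprocal form, 1/v = (Km/Vmax)·(1/[S]) + 1/Vmax. The two points give (1/[S], 1/v) = (5.128, 0.4566) and (1.490, 0.2646).
Slope = (0.4566 − 0.2646)/(5.128 − 1.490) = 0.05280; intercept = 0.4566 − 0.05280×5.128 = 0.1859.
Vmax = 1/intercept = 5.38 nmol·min⁻¹; Km = slope × Vmax = 0.05280 × 5.38 = 0.284 μM.

Km = 0.284 μM; Vmax = 5.38 nmol·min⁻¹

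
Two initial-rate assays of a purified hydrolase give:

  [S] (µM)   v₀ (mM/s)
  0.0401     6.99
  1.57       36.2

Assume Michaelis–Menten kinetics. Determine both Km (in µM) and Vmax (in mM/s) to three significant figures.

From v = Vmax[S]/(Km+[S]), each point gives Vmax = v(Km+[S])/[S].
Equating: 6.99(Km+0.0401)/0.0401 = 36.2(Km+1.57)/1.57.
174.3·Km + 6.99 = 23.06·Km + 36.2, so (174.3 − 23.06)·Km = 36.2 − 6.99.
Km = 29.21/151.3 = 0.193 µM; then Vmax = 6.99(0.193+0.0401)/0.0401 = 40.7 mM/s.

Km = 0.193 µM; Vmax = 40.7 mM/s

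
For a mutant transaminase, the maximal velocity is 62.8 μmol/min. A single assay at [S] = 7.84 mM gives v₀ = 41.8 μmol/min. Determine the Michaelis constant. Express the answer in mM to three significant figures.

3.94 mM

v/Vmax = 41.8/62.8 = 0.6656 = [S]/(Km+[S]).
So Km + [S] = [S]/0.6656 = 11.78 mM, giving Km = 11.78 − 7.84 = 3.94 mM.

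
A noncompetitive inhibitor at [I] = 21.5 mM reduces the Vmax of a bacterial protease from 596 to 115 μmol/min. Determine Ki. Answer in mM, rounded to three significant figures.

5.14 mM

Noncompetitive: Vmax,app = Vmax/α with α = 1 + [I]/Ki.
α = Vmax/Vmax,app = 596/115 = 5.183.
Ki = [I]/(α − 1) = 21.5/4.183 = 5.14 mM.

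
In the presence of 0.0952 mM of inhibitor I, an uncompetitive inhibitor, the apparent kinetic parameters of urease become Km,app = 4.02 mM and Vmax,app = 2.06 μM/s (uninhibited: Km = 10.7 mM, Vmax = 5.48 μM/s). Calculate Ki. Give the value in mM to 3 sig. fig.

0.0573 mM

Uncompetitive: Vmax,app = Vmax/α (and Km,app = Km/α) with α = 1 + [I]/Ki.
α = Vmax/Vmax,app = 5.48/2.06 = 2.660.
Ki = [I]/(α − 1) = 0.0952/1.660 = 0.0573 mM.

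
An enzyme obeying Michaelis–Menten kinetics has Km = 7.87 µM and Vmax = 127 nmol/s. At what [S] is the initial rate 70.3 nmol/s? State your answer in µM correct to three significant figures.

9.76 µM

Rearranging v = Vmax[S]/(Km+[S]) gives [S] = Km·v/(Vmax − v).
[S] = 7.87 × 70.3 / (127 − 70.3) = 553.3/56.70 = 9.76 µM.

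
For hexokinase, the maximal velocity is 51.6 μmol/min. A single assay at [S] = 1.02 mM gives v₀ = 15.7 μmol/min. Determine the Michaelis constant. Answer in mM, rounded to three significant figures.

v/Vmax = 15.7/51.6 = 0.3043 = [S]/(Km+[S]).
So Km + [S] = [S]/0.3043 = 3.352 mM, giving Km = 3.352 − 1.02 = 2.33 mM.

2.33 mM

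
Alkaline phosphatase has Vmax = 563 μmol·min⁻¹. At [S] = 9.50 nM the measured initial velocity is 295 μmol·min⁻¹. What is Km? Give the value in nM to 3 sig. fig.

From v = Vmax[S]/(Km+[S]), Km = [S](Vmax − v)/v.
Km = 9.50 × (563 − 295) / 295 = 2546/295 = 8.63 nM.

8.63 nM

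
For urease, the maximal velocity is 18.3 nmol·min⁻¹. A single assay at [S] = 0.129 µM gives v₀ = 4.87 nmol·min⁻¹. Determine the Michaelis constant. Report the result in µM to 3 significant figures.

v/Vmax = 4.87/18.3 = 0.2661 = [S]/(Km+[S]).
So Km + [S] = [S]/0.2661 = 0.4847 µM, giving Km = 0.4847 − 0.129 = 0.356 µM.

0.356 µM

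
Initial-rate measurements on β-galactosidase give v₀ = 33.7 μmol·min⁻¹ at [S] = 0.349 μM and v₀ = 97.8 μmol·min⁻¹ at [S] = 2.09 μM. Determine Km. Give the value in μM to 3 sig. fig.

1.29 μM

From v = Vmax[S]/(Km+[S]), each point gives Vmax = v(Km+[S])/[S].
Equating: 33.7(Km+0.349)/0.349 = 97.8(Km+2.09)/2.09.
96.56·Km + 33.7 = 46.79·Km + 97.8, so (96.56 − 46.79)·Km = 97.8 − 33.7.
Km = 64.10/49.77 = 1.29 μM; then Vmax = 33.7(1.29+0.349)/0.349 = 158 μmol·min⁻¹.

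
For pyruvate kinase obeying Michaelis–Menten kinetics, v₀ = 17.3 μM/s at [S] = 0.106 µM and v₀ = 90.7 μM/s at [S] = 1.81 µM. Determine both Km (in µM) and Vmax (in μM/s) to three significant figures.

Km = 0.649 µM; Vmax = 123 μM/s

From v = Vmax[S]/(Km+[S]), each point gives Vmax = v(Km+[S])/[S].
Equating: 17.3(Km+0.106)/0.106 = 90.7(Km+1.81)/1.81.
163.2·Km + 17.3 = 50.11·Km + 90.7, so (163.2 − 50.11)·Km = 90.7 − 17.3.
Km = 73.40/113.1 = 0.649 µM; then Vmax = 17.3(0.649+0.106)/0.106 = 123 μM/s.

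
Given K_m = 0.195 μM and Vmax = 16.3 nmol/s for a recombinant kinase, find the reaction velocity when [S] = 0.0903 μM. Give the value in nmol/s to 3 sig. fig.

5.16 nmol/s

v = Vmax·[S]/(Km + [S]) = 16.3 × 0.0903 / (0.195 + 0.0903)
  = 1.472 / 0.2853 = 5.16 nmol/s.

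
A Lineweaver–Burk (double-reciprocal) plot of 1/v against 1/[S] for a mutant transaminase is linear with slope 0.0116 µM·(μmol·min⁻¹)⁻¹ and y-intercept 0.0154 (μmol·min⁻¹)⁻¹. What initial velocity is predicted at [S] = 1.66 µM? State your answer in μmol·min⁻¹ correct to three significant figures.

The y-intercept is 1/Vmax, so Vmax = 1/0.0154 = 64.9 μmol·min⁻¹.
The slope is Km/Vmax, so Km = 0.0116 × 64.9 = 0.753 µM.
Then v = 64.9 × 1.66/(0.753 + 1.66) = 44.7 μmol·min⁻¹.

44.7 μmol·min⁻¹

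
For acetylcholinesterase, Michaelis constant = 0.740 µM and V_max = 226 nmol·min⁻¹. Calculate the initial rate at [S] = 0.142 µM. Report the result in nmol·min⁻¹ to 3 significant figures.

v = Vmax·[S]/(Km + [S]) = 226 × 0.142 / (0.740 + 0.142)
  = 32.09 / 0.8820 = 36.4 nmol·min⁻¹.

36.4 nmol·min⁻¹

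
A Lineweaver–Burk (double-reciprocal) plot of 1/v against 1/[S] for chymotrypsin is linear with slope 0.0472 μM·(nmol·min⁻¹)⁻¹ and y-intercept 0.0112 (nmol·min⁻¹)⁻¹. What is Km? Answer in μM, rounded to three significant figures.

y-intercept = 1/Vmax ⇒ Vmax = 89.3 nmol·min⁻¹; slope = Km/Vmax ⇒ Km = slope × Vmax.
Km = 0.0472 × 89.3 = 4.21 μM.

4.21 μM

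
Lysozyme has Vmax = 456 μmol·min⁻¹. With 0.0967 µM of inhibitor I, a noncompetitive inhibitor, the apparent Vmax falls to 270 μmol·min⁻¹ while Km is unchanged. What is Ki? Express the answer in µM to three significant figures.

0.140 µM

Noncompetitive: Vmax,app = Vmax/α with α = 1 + [I]/Ki.
α = Vmax/Vmax,app = 456/270 = 1.689.
Since α = 1 + [I]/Ki, [I]/Ki = 1.689 − 1 = 0.6889 and Ki = 0.0967/0.6889 = 0.140 µM.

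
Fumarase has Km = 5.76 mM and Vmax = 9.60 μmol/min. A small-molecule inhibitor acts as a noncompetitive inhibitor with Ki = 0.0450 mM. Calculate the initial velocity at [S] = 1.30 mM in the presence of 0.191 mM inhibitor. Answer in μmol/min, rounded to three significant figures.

0.337 μmol/min

With α = 1 + [I]/Ki = 1 + 0.191/0.0450 = 5.244, the noncompetitive rate law is v = (Vmax/α)·[S] / (Km + [S]).
v = (9.60/5.244)×1.30 / (5.76 + 1.30) = 2.380/7.060 = 0.337 μmol/min.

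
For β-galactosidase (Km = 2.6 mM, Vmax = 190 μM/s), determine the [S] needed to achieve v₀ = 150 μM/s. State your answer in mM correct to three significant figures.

The required fractional saturation is v/Vmax = 150/190 = 0.7895.
Then [S]/(Km+[S]) = 0.7895 ⇒ [S] = 2.6 × 0.7895/(1 − 0.7895) = 9.75 mM.

9.75 mM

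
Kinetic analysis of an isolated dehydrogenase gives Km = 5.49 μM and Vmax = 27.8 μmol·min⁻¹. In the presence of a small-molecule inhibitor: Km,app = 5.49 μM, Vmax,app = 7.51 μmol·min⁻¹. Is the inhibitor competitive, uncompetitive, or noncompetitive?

noncompetitive

Vmax decreases (27.8 → 7.51 μmol·min⁻¹) while Km is unchanged — pure noncompetitive inhibition.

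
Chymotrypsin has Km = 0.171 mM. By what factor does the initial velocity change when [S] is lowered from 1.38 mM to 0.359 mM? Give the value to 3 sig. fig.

The fractional saturations are [S]/(Km+[S]) = 1.38/1.551 = 0.8897 and 0.359/0.5300 = 0.6774.
v₂/v₁ is just their ratio: 0.6774/0.8897 = 0.761.

0.761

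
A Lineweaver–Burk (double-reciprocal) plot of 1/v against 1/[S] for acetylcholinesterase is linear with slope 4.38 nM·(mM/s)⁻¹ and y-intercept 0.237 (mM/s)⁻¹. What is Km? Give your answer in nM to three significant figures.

y-intercept = 1/Vmax ⇒ Vmax = 4.22 mM/s; slope = Km/Vmax ⇒ Km = slope × Vmax.
Km = 4.38 × 4.22 = 18.5 nM.

18.5 nM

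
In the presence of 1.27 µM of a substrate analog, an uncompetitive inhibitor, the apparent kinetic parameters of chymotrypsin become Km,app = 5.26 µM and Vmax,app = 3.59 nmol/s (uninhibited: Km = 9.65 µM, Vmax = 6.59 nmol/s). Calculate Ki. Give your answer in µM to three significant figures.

1.52 µM

Uncompetitive: Vmax,app = Vmax/α (and Km,app = Km/α) with α = 1 + [I]/Ki.
α = Vmax/Vmax,app = 6.59/3.59 = 1.836.
Since α = 1 + [I]/Ki, [I]/Ki = 1.836 − 1 = 0.8357 and Ki = 1.27/0.8357 = 1.52 µM.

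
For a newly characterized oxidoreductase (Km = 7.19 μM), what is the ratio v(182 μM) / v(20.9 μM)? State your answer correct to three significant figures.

1.29

The fractional saturations are [S]/(Km+[S]) = 20.9/28.09 = 0.7440 and 182/189.2 = 0.9620.
v₂/v₁ is just their ratio: 0.9620/0.7440 = 1.29.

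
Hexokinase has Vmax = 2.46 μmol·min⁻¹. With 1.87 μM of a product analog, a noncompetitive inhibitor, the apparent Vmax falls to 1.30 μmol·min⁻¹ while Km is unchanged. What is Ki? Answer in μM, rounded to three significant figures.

2.10 μM

Noncompetitive: Vmax,app = Vmax/α with α = 1 + [I]/Ki.
α = Vmax/Vmax,app = 2.46/1.30 = 1.892.
Ki = [I]/(α − 1) = 1.87/0.8923 = 2.10 μM.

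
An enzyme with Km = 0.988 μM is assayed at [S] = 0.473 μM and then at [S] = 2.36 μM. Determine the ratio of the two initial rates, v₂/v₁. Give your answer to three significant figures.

Since Vmax cancels, v₂/v₁ = [S]₂(Km+[S]₁) / [S]₁(Km+[S]₂).
= 2.36×(0.988+0.473) / (0.473×(0.988+2.36)) = 3.448/1.584 = 2.18.

2.18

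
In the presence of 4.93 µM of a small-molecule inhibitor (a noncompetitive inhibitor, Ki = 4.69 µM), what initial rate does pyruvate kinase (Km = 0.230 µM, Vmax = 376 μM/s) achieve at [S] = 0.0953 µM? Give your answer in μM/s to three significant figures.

α = 1 + [I]/Ki = 1 + 4.93/4.69 = 2.051.
For a noncompetitive inhibitor, Vmax is reduced to Vmax/α while Km is unchanged: Km,app = 0.230 µM, Vmax,app = 183 μM/s.
v = Vmax,app·[S]/(Km,app + [S]) = 183 × 0.0953/(0.230 + 0.0953) = 53.7 μM/s.

53.7 μM/s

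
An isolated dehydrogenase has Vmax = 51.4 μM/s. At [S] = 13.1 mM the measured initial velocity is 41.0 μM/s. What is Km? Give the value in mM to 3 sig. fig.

3.32 mM

v/Vmax = 41.0/51.4 = 0.7977 = [S]/(Km+[S]).
So Km + [S] = [S]/0.7977 = 16.42 mM, giving Km = 16.42 − 13.1 = 3.32 mM.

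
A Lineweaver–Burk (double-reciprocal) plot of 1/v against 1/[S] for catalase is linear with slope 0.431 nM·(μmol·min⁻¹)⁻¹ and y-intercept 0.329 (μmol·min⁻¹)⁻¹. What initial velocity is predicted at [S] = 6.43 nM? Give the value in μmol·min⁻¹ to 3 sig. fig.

The y-intercept is 1/Vmax, so Vmax = 1/0.329 = 3.04 μmol·min⁻¹.
The slope is Km/Vmax, so Km = 0.431 × 3.04 = 1.31 nM.
Then v = 3.04 × 6.43/(1.31 + 6.43) = 2.53 μmol·min⁻¹.

2.53 μmol·min⁻¹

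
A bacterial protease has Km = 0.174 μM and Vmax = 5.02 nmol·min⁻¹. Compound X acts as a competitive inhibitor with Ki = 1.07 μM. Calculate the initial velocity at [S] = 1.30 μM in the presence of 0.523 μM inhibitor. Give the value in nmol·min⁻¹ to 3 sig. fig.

4.19 nmol·min⁻¹

With α = 1 + [I]/Ki = 1 + 0.523/1.07 = 1.489, the competitive rate law is v = Vmax[S] / (αKm + [S]).
v = 5.02×1.30 / (1.489×0.174 + 1.30) = 6.526/1.559 = 4.19 nmol·min⁻¹.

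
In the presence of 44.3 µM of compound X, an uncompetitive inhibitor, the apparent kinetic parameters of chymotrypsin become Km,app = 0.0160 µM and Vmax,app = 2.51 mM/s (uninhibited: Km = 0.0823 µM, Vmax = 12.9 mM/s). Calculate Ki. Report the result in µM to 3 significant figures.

Uncompetitive: Vmax,app = Vmax/α (and Km,app = Km/α) with α = 1 + [I]/Ki.
α = Vmax/Vmax,app = 12.9/2.51 = 5.139.
Ki = [I]/(α − 1) = 44.3/4.139 = 10.7 µM.

10.7 µM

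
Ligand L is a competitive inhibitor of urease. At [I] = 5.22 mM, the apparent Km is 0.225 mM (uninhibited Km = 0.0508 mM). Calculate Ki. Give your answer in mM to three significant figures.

1.52 mM

Competitive: Km,app = α·Km with α = 1 + [I]/Ki.
α = Km,app/Km = 0.225/0.0508 = 4.429.
Ki = [I]/(α − 1) = 5.22/3.429 = 1.52 mM.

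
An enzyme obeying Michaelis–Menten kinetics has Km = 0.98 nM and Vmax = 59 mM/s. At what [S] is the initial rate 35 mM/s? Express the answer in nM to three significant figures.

1.43 nM

The required fractional saturation is v/Vmax = 35/59 = 0.5932.
Then [S]/(Km+[S]) = 0.5932 ⇒ [S] = 0.98 × 0.5932/(1 − 0.5932) = 1.43 nM.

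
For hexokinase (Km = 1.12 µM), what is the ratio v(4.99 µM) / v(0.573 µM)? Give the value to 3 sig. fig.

Since Vmax cancels, v₂/v₁ = [S]₂(Km+[S]₁) / [S]₁(Km+[S]₂).
= 4.99×(1.12+0.573) / (0.573×(1.12+4.99)) = 8.448/3.501 = 2.41.

2.41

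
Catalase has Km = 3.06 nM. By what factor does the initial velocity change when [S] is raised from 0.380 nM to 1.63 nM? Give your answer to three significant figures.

3.15

The fractional saturations are [S]/(Km+[S]) = 0.380/3.440 = 0.1105 and 1.63/4.690 = 0.3475.
v₂/v₁ is just their ratio: 0.3475/0.1105 = 3.15.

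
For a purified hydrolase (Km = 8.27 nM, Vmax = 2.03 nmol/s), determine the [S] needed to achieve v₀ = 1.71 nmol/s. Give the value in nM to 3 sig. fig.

Rearranging v = Vmax[S]/(Km+[S]) gives [S] = Km·v/(Vmax − v).
[S] = 8.27 × 1.71 / (2.03 − 1.71) = 14.14/0.3200 = 44.2 nM.

44.2 nM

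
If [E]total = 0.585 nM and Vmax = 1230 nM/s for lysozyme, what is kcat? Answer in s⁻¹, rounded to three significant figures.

2100 s⁻¹

kcat = Vmax/[E]total = 1230 nM/s / 0.585 nM = 2100 s⁻¹.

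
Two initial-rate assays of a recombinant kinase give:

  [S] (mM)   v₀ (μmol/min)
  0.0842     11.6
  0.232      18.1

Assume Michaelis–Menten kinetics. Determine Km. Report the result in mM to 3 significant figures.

In reciprocal form, 1/v = (Km/Vmax)·(1/[S]) + 1/Vmax. The two points give (1/[S], 1/v) = (11.88, 0.08621) and (4.310, 0.05525).
Slope = (0.08621 − 0.05525)/(11.88 − 4.310) = 0.004092; intercept = 0.08621 − 0.004092×11.88 = 0.03761.
Vmax = 1/intercept = 26.6 μmol/min; Km = slope × Vmax = 0.004092 × 26.6 = 0.109 mM.

0.109 mM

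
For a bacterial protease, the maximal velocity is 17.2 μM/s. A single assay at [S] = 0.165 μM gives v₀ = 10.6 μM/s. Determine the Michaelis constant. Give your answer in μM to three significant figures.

0.103 μM

v/Vmax = 10.6/17.2 = 0.6163 = [S]/(Km+[S]).
So Km + [S] = [S]/0.6163 = 0.2677 μM, giving Km = 0.2677 − 0.165 = 0.103 μM.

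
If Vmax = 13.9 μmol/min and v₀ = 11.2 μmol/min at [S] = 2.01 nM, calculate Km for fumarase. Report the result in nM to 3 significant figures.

0.485 nM

v/Vmax = 11.2/13.9 = 0.8058 = [S]/(Km+[S]).
So Km + [S] = [S]/0.8058 = 2.495 nM, giving Km = 2.495 − 2.01 = 0.485 nM.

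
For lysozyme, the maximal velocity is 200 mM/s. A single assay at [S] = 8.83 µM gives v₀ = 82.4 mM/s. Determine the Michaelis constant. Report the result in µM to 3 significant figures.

From v = Vmax[S]/(Km+[S]), Km = [S](Vmax − v)/v.
Km = 8.83 × (200 − 82.4) / 82.4 = 1038/82.4 = 12.6 µM.

12.6 µM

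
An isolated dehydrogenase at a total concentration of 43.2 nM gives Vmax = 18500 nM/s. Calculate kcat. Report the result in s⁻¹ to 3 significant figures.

428 s⁻¹

kcat = Vmax/[E]total = 18500 nM/s / 43.2 nM = 428 s⁻¹.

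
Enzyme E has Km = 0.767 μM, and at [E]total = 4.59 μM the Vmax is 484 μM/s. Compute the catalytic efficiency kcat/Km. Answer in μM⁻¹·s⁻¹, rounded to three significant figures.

kcat = Vmax/[E]total = 484/4.59 = 105 s⁻¹.
kcat/Km = 105/0.767 = 137 μM⁻¹·s⁻¹.

137 μM⁻¹·s⁻¹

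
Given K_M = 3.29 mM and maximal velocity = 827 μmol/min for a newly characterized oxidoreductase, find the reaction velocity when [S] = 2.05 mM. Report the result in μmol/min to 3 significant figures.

317 μmol/min

v = Vmax·[S]/(Km + [S]) = 827 × 2.05 / (3.29 + 2.05)
  = 1695 / 5.340 = 317 μmol/min.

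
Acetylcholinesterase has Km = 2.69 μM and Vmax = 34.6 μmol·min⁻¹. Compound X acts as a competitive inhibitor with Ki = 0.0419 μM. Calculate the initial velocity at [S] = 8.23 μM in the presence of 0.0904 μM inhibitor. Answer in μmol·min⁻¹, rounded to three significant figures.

17.0 μmol·min⁻¹

α = 1 + [I]/Ki = 1 + 0.0904/0.0419 = 3.158.
For a competitive inhibitor, Vmax is unchanged and the apparent Km becomes α·Km: Km,app = 8.49 μM, Vmax,app = 34.6 μmol·min⁻¹.
v = Vmax,app·[S]/(Km,app + [S]) = 34.6 × 8.23/(8.49 + 8.23) = 17.0 μmol·min⁻¹.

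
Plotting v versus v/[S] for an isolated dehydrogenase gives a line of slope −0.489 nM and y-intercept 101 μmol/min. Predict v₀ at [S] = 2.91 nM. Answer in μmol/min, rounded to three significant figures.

In the Eadie–Hofstee form v = Vmax − Km·(v/[S]), the slope is −Km and the intercept is Vmax, so Km = 0.489 nM and Vmax = 101 μmol/min.
v = 101 × 2.91/(0.489 + 2.91) = 86.5 μmol/min.

86.5 μmol/min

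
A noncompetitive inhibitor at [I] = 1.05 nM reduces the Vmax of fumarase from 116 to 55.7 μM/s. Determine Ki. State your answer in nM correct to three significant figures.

Noncompetitive: Vmax,app = Vmax/α with α = 1 + [I]/Ki.
α = Vmax/Vmax,app = 116/55.7 = 2.083.
Ki = [I]/(α − 1) = 1.05/1.083 = 0.970 nM.

0.970 nM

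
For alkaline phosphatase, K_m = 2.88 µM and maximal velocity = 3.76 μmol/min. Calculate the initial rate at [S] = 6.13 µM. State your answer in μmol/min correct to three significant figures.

2.56 μmol/min

[S]/(Km+[S]) = 6.13/9.010 = 0.6804, the fractional saturation.
v = 0.6804 × Vmax = 0.6804 × 3.76 = 2.56 μmol/min.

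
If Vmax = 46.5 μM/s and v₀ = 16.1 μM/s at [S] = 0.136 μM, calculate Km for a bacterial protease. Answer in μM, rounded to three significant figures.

0.257 μM

From v = Vmax[S]/(Km+[S]), Km = [S](Vmax − v)/v.
Km = 0.136 × (46.5 − 16.1) / 16.1 = 4.134/16.1 = 0.257 μM.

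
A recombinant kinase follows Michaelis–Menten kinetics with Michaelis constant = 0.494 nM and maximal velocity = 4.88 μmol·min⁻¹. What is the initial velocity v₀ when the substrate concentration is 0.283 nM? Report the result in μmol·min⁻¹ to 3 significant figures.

1.78 μmol·min⁻¹

v = Vmax·[S]/(Km + [S]) = 4.88 × 0.283 / (0.494 + 0.283)
  = 1.381 / 0.7770 = 1.78 μmol·min⁻¹.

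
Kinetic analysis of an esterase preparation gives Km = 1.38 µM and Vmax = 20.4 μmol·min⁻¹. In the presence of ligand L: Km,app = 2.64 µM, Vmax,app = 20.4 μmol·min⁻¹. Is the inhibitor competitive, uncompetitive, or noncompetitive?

competitive

Km increases (1.38 → 2.64 µM) while Vmax is unchanged — the hallmark of competitive inhibition.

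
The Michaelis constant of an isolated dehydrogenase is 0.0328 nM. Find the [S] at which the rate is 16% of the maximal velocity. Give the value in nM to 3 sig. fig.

v/Vmax = [S]/(Km+[S]) = 0.16, so [S] = Km·0.16/(1 − 0.16) = 0.0328 × 0.1905.
[S] = 0.00625 nM.

0.00625 nM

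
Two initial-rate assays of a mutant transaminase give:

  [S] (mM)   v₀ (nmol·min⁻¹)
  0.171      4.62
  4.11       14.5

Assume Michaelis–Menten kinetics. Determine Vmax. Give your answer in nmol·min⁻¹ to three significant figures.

16.0 nmol·min⁻¹

In reciprocal form, 1/v = (Km/Vmax)·(1/[S]) + 1/Vmax. The two points give (1/[S], 1/v) = (5.848, 0.2165) and (0.2433, 0.06897).
Slope = (0.2165 − 0.06897)/(5.848 − 0.2433) = 0.02631; intercept = 0.2165 − 0.02631×5.848 = 0.06256.
Vmax = 1/intercept = 16.0 nmol·min⁻¹; Km = slope × Vmax = 0.02631 × 16.0 = 0.421 mM.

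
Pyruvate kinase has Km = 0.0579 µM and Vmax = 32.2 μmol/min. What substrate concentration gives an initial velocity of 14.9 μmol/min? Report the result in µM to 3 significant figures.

Rearranging v = Vmax[S]/(Km+[S]) gives [S] = Km·v/(Vmax − v).
[S] = 0.0579 × 14.9 / (32.2 − 14.9) = 0.8627/17.30 = 0.0499 µM.

0.0499 µM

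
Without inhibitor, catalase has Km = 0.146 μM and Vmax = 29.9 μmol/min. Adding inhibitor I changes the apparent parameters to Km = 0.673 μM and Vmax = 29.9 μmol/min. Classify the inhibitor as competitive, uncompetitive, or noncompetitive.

Km increases (0.146 → 0.673 μM) while Vmax is unchanged — the hallmark of competitive inhibition.

competitive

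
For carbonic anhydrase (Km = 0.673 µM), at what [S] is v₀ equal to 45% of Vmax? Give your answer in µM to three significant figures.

v/Vmax = [S]/(Km+[S]) = 0.45, so [S] = Km·0.45/(1 − 0.45) = 0.673 × 0.8182.
[S] = 0.551 µM.

0.551 µM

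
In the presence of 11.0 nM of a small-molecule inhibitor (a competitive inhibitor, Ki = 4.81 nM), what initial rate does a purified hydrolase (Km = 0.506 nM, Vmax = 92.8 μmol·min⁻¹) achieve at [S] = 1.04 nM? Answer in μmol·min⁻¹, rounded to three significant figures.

35.7 μmol·min⁻¹

With α = 1 + [I]/Ki = 1 + 11.0/4.81 = 3.287, the competitive rate law is v = Vmax[S] / (αKm + [S]).
v = 92.8×1.04 / (3.287×0.506 + 1.04) = 96.51/2.703 = 35.7 μmol·min⁻¹.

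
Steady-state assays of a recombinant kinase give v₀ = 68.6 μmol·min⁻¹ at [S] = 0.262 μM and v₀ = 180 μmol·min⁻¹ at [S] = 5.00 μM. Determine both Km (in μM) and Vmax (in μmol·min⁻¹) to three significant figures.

From v = Vmax[S]/(Km+[S]), each point gives Vmax = v(Km+[S])/[S].
Equating: 68.6(Km+0.262)/0.262 = 180(Km+5.00)/5.00.
261.8·Km + 68.6 = 36.00·Km + 180, so (261.8 − 36.00)·Km = 180 − 68.6.
Km = 111.4/225.8 = 0.493 μM; then Vmax = 68.6(0.493+0.262)/0.262 = 198 μmol·min⁻¹.

Km = 0.493 μM; Vmax = 198 μmol·min⁻¹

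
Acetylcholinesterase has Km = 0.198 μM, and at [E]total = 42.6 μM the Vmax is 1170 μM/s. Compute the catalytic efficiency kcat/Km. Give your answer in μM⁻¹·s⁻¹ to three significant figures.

139 μM⁻¹·s⁻¹

kcat = Vmax/[E]total = 1170/42.6 = 27.5 s⁻¹.
kcat/Km = 27.5/0.198 = 139 μM⁻¹·s⁻¹.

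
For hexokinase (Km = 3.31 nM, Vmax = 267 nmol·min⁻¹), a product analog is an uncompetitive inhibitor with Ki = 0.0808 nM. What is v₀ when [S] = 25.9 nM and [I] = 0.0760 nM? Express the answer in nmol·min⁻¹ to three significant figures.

129 nmol·min⁻¹

α = 1 + [I]/Ki = 1 + 0.0760/0.0808 = 1.941.
For an uncompetitive inhibitor, both parameters are divided by α, giving Vmax/α and Km/α: Km,app = 1.71 nM, Vmax,app = 138 nmol·min⁻¹.
v = Vmax,app·[S]/(Km,app + [S]) = 138 × 25.9/(1.71 + 25.9) = 129 nmol·min⁻¹.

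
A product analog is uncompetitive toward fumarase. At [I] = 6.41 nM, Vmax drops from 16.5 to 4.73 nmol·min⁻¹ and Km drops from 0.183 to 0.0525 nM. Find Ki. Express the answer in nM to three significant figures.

Uncompetitive: Vmax,app = Vmax/α (and Km,app = Km/α) with α = 1 + [I]/Ki.
α = Vmax/Vmax,app = 16.5/4.73 = 3.488.
Since α = 1 + [I]/Ki, [I]/Ki = 3.488 − 1 = 2.488 and Ki = 6.41/2.488 = 2.58 nM.

2.58 nM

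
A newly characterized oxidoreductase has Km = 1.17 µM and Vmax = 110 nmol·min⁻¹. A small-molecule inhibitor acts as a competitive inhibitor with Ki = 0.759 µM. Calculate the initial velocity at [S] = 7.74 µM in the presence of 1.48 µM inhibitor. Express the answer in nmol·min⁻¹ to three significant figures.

With α = 1 + [I]/Ki = 1 + 1.48/0.759 = 2.950, the competitive rate law is v = Vmax[S] / (αKm + [S]).
v = 110×7.74 / (2.950×1.17 + 7.74) = 851.4/11.19 = 76.1 nmol·min⁻¹.

76.1 nmol·min⁻¹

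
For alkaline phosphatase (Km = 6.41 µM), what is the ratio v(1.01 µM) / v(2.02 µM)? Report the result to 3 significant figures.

0.568

The fractional saturations are [S]/(Km+[S]) = 2.02/8.430 = 0.2396 and 1.01/7.420 = 0.1361.
v₂/v₁ is just their ratio: 0.1361/0.2396 = 0.568.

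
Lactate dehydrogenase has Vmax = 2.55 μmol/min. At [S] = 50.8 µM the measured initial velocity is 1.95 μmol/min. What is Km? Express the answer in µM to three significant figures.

15.6 µM

v/Vmax = 1.95/2.55 = 0.7647 = [S]/(Km+[S]).
So Km + [S] = [S]/0.7647 = 66.43 µM, giving Km = 66.43 − 50.8 = 15.6 µM.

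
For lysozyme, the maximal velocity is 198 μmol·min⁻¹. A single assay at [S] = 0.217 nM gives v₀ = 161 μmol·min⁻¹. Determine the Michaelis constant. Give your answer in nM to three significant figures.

0.0499 nM

From v = Vmax[S]/(Km+[S]), Km = [S](Vmax − v)/v.
Km = 0.217 × (198 − 161) / 161 = 8.029/161 = 0.0499 nM.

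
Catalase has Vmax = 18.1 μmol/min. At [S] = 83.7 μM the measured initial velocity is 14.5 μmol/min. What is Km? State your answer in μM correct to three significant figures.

20.8 μM

From v = Vmax[S]/(Km+[S]), Km = [S](Vmax − v)/v.
Km = 83.7 × (18.1 − 14.5) / 14.5 = 301.3/14.5 = 20.8 μM.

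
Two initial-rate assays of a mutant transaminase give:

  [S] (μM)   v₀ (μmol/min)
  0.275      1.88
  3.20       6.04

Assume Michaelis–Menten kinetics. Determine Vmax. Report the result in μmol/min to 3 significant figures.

7.63 μmol/min

In reciprocal form, 1/v = (Km/Vmax)·(1/[S]) + 1/Vmax. The two points give (1/[S], 1/v) = (3.636, 0.5319) and (0.3125, 0.1656).
Slope = (0.5319 − 0.1656)/(3.636 − 0.3125) = 0.1102; intercept = 0.5319 − 0.1102×3.636 = 0.1311.
Vmax = 1/intercept = 7.63 μmol/min; Km = slope × Vmax = 0.1102 × 7.63 = 0.841 μM.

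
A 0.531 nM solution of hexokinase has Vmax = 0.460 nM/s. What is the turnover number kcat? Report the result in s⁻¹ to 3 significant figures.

0.866 s⁻¹

kcat = Vmax/[E]total = 0.460 nM/s / 0.531 nM = 0.866 s⁻¹.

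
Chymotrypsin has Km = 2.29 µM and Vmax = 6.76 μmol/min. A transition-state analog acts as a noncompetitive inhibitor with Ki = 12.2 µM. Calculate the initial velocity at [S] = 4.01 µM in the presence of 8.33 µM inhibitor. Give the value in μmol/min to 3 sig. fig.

2.56 μmol/min

With α = 1 + [I]/Ki = 1 + 8.33/12.2 = 1.683, the noncompetitive rate law is v = (Vmax/α)·[S] / (Km + [S]).
v = (6.76/1.683)×4.01 / (2.29 + 4.01) = 16.11/6.300 = 2.56 μmol/min.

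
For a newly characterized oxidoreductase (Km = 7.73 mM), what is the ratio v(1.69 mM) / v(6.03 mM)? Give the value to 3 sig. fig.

The fractional saturations are [S]/(Km+[S]) = 6.03/13.76 = 0.4382 and 1.69/9.420 = 0.1794.
v₂/v₁ is just their ratio: 0.1794/0.4382 = 0.409.

0.409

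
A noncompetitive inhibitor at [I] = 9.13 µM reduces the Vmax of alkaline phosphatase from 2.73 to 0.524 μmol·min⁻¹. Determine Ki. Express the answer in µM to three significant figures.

Noncompetitive: Vmax,app = Vmax/α with α = 1 + [I]/Ki.
α = Vmax/Vmax,app = 2.73/0.524 = 5.210.
Since α = 1 + [I]/Ki, [I]/Ki = 5.210 − 1 = 4.210 and Ki = 9.13/4.210 = 2.17 µM.

2.17 µM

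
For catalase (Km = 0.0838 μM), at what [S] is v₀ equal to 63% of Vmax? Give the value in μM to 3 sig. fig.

v/Vmax = [S]/(Km+[S]) = 0.63, so [S] = Km·0.63/(1 − 0.63) = 0.0838 × 1.703.
[S] = 0.143 μM.

0.143 μM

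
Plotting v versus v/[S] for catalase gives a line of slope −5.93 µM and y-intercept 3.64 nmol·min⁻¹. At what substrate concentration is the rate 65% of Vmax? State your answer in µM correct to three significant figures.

11.0 µM

The Eadie–Hofstee slope gives Km = 5.93 µM (slope = −Km).
v/Vmax = [S]/(Km+[S]) = 0.65 ⇒ [S] = Km·0.65/(1−0.65) = 5.93 × 1.857 = 11.0 µM.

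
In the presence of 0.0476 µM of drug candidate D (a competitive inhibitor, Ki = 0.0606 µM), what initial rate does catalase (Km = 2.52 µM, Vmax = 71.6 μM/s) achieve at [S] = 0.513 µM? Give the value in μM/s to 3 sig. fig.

α = 1 + [I]/Ki = 1 + 0.0476/0.0606 = 1.785.
For a competitive inhibitor, Vmax is unchanged and the apparent Km becomes α·Km: Km,app = 4.50 µM, Vmax,app = 71.6 μM/s.
v = Vmax,app·[S]/(Km,app + [S]) = 71.6 × 0.513/(4.50 + 0.513) = 7.33 μM/s.

7.33 μM/s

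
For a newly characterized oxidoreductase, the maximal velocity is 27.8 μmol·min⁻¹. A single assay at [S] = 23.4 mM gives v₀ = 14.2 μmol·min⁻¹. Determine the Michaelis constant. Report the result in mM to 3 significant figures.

v/Vmax = 14.2/27.8 = 0.5108 = [S]/(Km+[S]).
So Km + [S] = [S]/0.5108 = 45.81 mM, giving Km = 45.81 − 23.4 = 22.4 mM.

22.4 mM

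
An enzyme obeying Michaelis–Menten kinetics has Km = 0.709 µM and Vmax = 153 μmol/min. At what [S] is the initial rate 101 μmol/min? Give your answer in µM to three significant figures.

1.38 µM

Rearranging v = Vmax[S]/(Km+[S]) gives [S] = Km·v/(Vmax − v).
[S] = 0.709 × 101 / (153 − 101) = 71.61/52.00 = 1.38 µM.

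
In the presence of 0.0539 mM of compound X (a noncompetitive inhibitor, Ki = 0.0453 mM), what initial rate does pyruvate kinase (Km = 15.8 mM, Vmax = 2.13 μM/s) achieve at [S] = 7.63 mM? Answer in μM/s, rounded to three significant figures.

α = 1 + [I]/Ki = 1 + 0.0539/0.0453 = 2.190.
For a noncompetitive inhibitor, Vmax is reduced to Vmax/α while Km is unchanged: Km,app = 15.8 mM, Vmax,app = 0.973 μM/s.
v = Vmax,app·[S]/(Km,app + [S]) = 0.973 × 7.63/(15.8 + 7.63) = 0.317 μM/s.

0.317 μM/s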